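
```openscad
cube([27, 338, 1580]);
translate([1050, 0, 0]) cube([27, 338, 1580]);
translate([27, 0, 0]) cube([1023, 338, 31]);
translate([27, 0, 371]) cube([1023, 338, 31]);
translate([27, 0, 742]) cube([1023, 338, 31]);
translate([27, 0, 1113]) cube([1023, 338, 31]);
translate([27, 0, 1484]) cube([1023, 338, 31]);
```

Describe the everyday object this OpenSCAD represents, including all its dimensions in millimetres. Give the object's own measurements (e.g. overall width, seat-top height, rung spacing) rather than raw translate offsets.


An open bookshelf. Two side panels, each 27 mm thick, 338 mm deep and 1580 mm tall, stand 1077 mm apart (outside-to-outside). Between them sit 5 shelves, each 31 mm thick and 338 mm deep, spanning the full gap between the sides. The bottom shelf rests on the floor (its underside at z = 0) and the clear gap between one shelf's top and the next shelf's underside is 340 mm.


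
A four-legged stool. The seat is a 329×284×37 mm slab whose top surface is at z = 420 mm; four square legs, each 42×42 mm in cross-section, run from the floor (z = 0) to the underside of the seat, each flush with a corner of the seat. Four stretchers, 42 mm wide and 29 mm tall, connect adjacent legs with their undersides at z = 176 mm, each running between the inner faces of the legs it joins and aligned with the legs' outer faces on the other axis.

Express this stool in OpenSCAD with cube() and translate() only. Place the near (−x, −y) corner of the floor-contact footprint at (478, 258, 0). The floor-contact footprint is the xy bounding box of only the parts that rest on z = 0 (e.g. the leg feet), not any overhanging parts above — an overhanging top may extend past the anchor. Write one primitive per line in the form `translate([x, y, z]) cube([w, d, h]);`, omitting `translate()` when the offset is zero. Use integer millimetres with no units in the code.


translate([478, 258, 383]) cube([329, 284, 37]);
translate([478, 258, 0]) cube([42, 42, 383]);
translate([765, 258, 0]) cube([42, 42, 383]);
translate([478, 500, 0]) cube([42, 42, 383]);
translate([765, 500, 0]) cube([42, 42, 383]);
translate([520, 258, 176]) cube([245, 42, 29]);
translate([520, 500, 176]) cube([245, 42, 29]);
translate([478, 300, 176]) cube([42, 200, 29]);
translate([765, 300, 176]) cube([42, 200, 29]);


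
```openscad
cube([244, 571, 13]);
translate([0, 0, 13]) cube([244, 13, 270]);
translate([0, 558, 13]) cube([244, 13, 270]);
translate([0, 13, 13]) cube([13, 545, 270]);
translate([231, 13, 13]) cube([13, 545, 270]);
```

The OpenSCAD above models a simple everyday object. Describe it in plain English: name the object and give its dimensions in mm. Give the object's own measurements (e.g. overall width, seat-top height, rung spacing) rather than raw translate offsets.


An open-topped rectangular box: outside dimensions 244×571×283 mm, with a uniform wall and base thickness of 13 mm. The base is a full 244×571 slab on the floor; four walls sit on top of the base. The front and back walls (the −y and +y sides) span the full width; the two side walls fit between them.


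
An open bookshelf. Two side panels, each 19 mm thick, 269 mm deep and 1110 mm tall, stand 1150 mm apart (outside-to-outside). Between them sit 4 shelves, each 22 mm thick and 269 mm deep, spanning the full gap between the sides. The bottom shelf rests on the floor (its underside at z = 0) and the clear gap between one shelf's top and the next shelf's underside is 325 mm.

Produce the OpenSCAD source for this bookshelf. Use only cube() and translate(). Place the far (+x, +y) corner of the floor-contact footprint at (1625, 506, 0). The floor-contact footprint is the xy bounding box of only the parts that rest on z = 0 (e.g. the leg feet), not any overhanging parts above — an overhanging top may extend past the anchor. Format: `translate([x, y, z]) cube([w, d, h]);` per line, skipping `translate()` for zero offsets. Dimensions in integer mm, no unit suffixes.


translate([475, 237, 0]) cube([19, 269, 1110]);
translate([1606, 237, 0]) cube([19, 269, 1110]);
translate([494, 237, 0]) cube([1112, 269, 22]);
translate([494, 237, 347]) cube([1112, 269, 22]);
translate([494, 237, 694]) cube([1112, 269, 22]);
translate([494, 237, 1041]) cube([1112, 269, 22]);


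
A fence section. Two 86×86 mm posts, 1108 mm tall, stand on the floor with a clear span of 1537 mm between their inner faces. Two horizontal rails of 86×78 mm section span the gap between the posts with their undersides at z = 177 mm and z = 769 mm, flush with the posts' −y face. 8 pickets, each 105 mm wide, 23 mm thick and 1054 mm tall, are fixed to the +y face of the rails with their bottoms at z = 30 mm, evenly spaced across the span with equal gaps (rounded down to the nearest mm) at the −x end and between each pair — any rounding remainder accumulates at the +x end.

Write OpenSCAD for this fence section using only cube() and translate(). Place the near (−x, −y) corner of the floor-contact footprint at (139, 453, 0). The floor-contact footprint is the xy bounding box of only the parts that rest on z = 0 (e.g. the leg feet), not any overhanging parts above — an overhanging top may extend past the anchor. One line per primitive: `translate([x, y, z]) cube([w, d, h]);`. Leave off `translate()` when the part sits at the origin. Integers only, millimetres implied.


translate([139, 453, 0]) cube([86, 86, 1108]);
translate([1762, 453, 0]) cube([86, 86, 1108]);
translate([225, 453, 177]) cube([1537, 86, 78]);
translate([225, 453, 769]) cube([1537, 86, 78]);
translate([302, 539, 30]) cube([105, 23, 1054]);
translate([484, 539, 30]) cube([105, 23, 1054]);
translate([666, 539, 30]) cube([105, 23, 1054]);
translate([848, 539, 30]) cube([105, 23, 1054]);
translate([1030, 539, 30]) cube([105, 23, 1054]);
translate([1212, 539, 30]) cube([105, 23, 1054]);
translate([1394, 539, 30]) cube([105, 23, 1054]);
translate([1576, 539, 30]) cube([105, 23, 1054]);


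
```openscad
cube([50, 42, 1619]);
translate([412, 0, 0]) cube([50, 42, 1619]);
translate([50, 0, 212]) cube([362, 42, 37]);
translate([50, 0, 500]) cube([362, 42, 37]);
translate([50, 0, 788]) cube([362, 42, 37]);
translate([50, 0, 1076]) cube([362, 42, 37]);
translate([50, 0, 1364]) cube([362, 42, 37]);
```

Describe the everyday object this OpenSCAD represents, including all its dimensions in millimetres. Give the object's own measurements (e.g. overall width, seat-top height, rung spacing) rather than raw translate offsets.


A straight ladder. Two 50×42 mm vertical rails, 1619 mm tall, stand 462 mm apart (outside-to-outside) with their front faces coplanar on the −y side. 5 rungs, each 42 mm deep and 37 mm tall, span between the inner faces of the rails, front faces flush with the rails. The lowest rung's underside is at z = 212 mm and rungs are spaced 288 mm apart (underside to underside).


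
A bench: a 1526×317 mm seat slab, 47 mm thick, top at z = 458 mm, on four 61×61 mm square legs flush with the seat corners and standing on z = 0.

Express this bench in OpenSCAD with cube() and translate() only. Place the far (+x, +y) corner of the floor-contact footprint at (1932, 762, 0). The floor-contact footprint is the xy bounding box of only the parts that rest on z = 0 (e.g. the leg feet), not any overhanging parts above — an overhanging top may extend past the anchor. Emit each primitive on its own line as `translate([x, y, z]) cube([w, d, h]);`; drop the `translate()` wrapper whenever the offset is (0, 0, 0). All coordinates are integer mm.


translate([406, 445, 411]) cube([1526, 317, 47]);
translate([406, 445, 0]) cube([61, 61, 411]);
translate([406, 701, 0]) cube([61, 61, 411]);
translate([1871, 445, 0]) cube([61, 61, 411]);
translate([1871, 701, 0]) cube([61, 61, 411]);


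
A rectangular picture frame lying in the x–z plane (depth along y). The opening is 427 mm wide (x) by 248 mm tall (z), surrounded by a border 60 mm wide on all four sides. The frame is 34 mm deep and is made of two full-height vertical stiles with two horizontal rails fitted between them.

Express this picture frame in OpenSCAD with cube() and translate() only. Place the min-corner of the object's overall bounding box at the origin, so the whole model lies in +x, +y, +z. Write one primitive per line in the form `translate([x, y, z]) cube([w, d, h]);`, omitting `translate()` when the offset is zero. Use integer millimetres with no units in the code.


cube([60, 34, 368]);
translate([487, 0, 0]) cube([60, 34, 368]);
translate([60, 0, 0]) cube([427, 34, 60]);
translate([60, 0, 308]) cube([427, 34, 60]);


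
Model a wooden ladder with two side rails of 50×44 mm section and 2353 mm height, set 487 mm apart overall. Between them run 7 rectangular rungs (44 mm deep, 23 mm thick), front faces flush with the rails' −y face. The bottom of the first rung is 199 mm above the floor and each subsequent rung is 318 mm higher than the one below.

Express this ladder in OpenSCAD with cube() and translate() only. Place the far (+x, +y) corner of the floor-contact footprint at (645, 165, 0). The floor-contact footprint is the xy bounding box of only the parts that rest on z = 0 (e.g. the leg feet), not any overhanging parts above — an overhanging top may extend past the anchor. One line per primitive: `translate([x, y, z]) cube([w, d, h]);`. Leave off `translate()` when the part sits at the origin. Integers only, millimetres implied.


translate([158, 121, 0]) cube([50, 44, 2353]);
translate([595, 121, 0]) cube([50, 44, 2353]);
translate([208, 121, 199]) cube([387, 44, 23]);
translate([208, 121, 517]) cube([387, 44, 23]);
translate([208, 121, 835]) cube([387, 44, 23]);
translate([208, 121, 1153]) cube([387, 44, 23]);
translate([208, 121, 1471]) cube([387, 44, 23]);
translate([208, 121, 1789]) cube([387, 44, 23]);
translate([208, 121, 2107]) cube([387, 44, 23]);


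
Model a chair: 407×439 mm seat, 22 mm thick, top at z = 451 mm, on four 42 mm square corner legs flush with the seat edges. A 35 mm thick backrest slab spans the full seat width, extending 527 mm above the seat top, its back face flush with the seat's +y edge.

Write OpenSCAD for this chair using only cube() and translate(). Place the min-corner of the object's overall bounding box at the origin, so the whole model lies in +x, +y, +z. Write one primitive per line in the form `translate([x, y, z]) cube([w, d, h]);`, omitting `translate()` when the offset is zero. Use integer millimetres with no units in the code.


translate([0, 0, 429]) cube([407, 439, 22]);
cube([42, 42, 429]);
translate([365, 0, 0]) cube([42, 42, 429]);
translate([0, 397, 0]) cube([42, 42, 429]);
translate([365, 397, 0]) cube([42, 42, 429]);
translate([0, 404, 451]) cube([407, 35, 527]);


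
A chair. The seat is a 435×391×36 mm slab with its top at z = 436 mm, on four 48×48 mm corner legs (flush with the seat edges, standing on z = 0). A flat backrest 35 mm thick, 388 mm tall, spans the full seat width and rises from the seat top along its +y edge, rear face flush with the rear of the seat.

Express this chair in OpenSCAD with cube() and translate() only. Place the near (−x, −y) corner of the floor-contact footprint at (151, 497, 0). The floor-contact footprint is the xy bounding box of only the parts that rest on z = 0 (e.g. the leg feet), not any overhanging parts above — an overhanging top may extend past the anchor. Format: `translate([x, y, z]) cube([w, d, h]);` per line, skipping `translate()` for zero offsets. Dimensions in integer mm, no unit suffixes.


// leg_h = 436 - 36 = 400
translate([151, 497, 400]) cube([435, 391, 36]);
translate([151, 497, 0]) cube([48, 48, 400]);
translate([538, 497, 0]) cube([48, 48, 400]);
translate([151, 840, 0]) cube([48, 48, 400]);
translate([538, 840, 0]) cube([48, 48, 400]);
translate([151, 853, 436]) cube([435, 35, 388]);


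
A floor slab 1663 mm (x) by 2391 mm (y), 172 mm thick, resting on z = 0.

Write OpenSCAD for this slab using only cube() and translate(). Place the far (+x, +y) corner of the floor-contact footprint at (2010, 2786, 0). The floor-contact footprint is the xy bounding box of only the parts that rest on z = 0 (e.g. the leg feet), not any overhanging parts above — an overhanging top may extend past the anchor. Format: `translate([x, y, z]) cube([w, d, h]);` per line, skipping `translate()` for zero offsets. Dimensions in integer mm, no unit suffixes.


translate([347, 395, 0]) cube([1663, 2391, 172]);


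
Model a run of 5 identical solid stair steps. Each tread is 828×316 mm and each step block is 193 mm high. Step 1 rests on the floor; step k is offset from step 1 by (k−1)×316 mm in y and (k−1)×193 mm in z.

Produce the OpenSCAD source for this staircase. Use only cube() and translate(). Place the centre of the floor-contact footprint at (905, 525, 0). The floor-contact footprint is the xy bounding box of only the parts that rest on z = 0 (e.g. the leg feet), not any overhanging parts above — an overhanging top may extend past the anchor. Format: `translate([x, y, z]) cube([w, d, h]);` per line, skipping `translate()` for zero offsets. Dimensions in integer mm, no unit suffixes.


translate([491, 367, 0]) cube([828, 316, 193]);
translate([491, 683, 193]) cube([828, 316, 193]);
translate([491, 999, 386]) cube([828, 316, 193]);
translate([491, 1315, 579]) cube([828, 316, 193]);
translate([491, 1631, 772]) cube([828, 316, 193]);


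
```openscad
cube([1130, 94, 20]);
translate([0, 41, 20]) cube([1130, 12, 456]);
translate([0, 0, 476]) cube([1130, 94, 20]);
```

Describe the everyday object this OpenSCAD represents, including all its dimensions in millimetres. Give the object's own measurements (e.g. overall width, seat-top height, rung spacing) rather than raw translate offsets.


An I-beam lying along x, 1130 mm long. Overall section height 496 mm. Two flanges 94 mm wide (y) and 20 mm thick, one on the floor and one at the top; a web 12 mm thick runs between them, centred on the flange width.


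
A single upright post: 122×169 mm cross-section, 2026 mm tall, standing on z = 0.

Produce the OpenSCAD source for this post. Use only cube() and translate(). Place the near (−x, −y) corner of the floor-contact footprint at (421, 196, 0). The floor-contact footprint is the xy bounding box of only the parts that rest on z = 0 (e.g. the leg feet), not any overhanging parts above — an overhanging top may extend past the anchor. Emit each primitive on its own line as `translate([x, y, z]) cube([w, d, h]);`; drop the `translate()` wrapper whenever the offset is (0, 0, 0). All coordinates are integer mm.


translate([421, 196, 0]) cube([122, 169, 2026]);


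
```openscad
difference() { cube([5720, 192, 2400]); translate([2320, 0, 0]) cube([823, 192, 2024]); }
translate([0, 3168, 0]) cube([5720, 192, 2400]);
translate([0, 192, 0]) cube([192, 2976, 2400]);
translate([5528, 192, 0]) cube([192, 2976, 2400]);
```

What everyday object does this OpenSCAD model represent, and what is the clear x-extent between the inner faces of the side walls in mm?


A single room. The interior width is 5336 mm.

Four walls enclosing a rectangle with a door in the front wall — a room. Outside width 5720 minus two 192 mm walls gives 5336 mm.


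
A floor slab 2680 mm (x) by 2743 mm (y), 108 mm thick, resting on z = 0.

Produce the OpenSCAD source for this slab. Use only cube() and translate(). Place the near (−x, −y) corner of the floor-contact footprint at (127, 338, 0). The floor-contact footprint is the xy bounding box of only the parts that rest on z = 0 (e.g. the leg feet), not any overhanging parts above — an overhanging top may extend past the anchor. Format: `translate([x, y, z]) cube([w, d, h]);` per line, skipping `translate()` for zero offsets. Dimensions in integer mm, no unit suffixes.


translate([127, 338, 0]) cube([2680, 2743, 108]);


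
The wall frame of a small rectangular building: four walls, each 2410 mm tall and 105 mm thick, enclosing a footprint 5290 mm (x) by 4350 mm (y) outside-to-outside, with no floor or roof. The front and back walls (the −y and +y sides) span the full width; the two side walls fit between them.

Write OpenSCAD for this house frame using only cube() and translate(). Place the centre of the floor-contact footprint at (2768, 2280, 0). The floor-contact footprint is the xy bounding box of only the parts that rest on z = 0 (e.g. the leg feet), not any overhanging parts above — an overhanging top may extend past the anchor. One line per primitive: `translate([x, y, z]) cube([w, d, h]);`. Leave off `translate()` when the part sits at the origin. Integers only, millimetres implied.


translate([123, 105, 0]) cube([5290, 105, 2410]);
translate([123, 4350, 0]) cube([5290, 105, 2410]);
translate([123, 210, 0]) cube([105, 4140, 2410]);
translate([5308, 210, 0]) cube([105, 4140, 2410]);


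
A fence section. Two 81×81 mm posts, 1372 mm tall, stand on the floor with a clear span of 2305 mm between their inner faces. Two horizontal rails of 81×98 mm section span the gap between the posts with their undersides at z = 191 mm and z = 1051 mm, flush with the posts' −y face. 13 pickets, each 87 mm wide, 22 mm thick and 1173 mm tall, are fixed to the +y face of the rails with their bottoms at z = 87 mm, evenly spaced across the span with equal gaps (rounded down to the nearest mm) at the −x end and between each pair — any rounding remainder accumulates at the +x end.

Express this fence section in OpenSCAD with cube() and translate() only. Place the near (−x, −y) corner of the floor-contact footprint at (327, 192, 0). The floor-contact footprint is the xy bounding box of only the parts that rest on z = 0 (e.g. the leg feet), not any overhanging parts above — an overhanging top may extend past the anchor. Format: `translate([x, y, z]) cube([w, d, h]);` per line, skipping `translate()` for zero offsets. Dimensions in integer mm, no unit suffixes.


translate([327, 192, 0]) cube([81, 81, 1372]);
translate([2713, 192, 0]) cube([81, 81, 1372]);
translate([408, 192, 191]) cube([2305, 81, 98]);
translate([408, 192, 1051]) cube([2305, 81, 98]);
translate([491, 273, 87]) cube([87, 22, 1173]);
translate([661, 273, 87]) cube([87, 22, 1173]);
translate([831, 273, 87]) cube([87, 22, 1173]);
translate([1001, 273, 87]) cube([87, 22, 1173]);
translate([1171, 273, 87]) cube([87, 22, 1173]);
translate([1341, 273, 87]) cube([87, 22, 1173]);
translate([1511, 273, 87]) cube([87, 22, 1173]);
translate([1681, 273, 87]) cube([87, 22, 1173]);
translate([1851, 273, 87]) cube([87, 22, 1173]);
translate([2021, 273, 87]) cube([87, 22, 1173]);
translate([2191, 273, 87]) cube([87, 22, 1173]);
translate([2361, 273, 87]) cube([87, 22, 1173]);
translate([2531, 273, 87]) cube([87, 22, 1173]);


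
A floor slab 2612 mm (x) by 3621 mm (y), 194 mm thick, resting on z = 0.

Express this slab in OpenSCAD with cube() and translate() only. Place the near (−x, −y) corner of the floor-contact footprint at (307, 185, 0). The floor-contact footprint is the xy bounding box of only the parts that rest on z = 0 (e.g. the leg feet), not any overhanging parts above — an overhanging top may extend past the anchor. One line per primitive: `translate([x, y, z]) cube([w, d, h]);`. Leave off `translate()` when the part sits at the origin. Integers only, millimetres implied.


translate([307, 185, 0]) cube([2612, 3621, 194]);


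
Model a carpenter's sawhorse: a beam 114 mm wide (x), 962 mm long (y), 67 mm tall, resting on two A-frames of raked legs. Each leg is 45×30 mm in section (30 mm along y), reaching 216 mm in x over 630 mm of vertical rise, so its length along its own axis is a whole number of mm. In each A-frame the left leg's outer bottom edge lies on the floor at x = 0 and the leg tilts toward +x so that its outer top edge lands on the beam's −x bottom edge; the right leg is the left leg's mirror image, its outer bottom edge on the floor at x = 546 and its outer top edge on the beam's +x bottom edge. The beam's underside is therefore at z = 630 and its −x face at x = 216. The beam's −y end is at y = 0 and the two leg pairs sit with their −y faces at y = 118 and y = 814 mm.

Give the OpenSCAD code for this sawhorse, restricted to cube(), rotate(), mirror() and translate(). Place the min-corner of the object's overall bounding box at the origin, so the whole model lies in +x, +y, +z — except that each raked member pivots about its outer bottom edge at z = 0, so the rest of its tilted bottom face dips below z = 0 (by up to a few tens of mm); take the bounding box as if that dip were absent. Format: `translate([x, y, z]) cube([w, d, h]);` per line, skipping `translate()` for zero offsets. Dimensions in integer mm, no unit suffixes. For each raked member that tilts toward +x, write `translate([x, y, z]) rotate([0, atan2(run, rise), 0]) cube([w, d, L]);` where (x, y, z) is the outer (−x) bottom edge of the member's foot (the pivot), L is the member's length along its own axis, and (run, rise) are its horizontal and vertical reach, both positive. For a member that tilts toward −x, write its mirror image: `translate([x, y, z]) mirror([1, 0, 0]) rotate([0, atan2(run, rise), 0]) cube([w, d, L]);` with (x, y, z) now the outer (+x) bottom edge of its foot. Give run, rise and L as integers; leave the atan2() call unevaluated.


// leg length = √(216² + 630²) = 666
// right-leg outer foot x = 2·216 + 114 = 546
// beam min-corner = (216, 0, 630)
translate([216, 0, 630]) cube([114, 962, 67]);
translate([0, 118, 0]) rotate([0, atan2(216, 630), 0]) cube([45, 30, 666]);
translate([546, 118, 0]) mirror([1, 0, 0]) rotate([0, atan2(216, 630), 0]) cube([45, 30, 666]);
translate([0, 814, 0]) rotate([0, atan2(216, 630), 0]) cube([45, 30, 666]);
translate([546, 814, 0]) mirror([1, 0, 0]) rotate([0, atan2(216, 630), 0]) cube([45, 30, 666]);


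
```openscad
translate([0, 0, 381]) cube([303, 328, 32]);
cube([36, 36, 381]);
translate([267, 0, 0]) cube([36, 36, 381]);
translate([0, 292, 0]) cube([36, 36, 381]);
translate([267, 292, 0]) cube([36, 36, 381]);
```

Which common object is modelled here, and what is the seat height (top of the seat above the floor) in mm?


A stool. The seat height is 413 mm.

A 303×328×32 slab at z = 381 on four corner posts — a stool. The seat top is 381 + 32 = 413 mm.


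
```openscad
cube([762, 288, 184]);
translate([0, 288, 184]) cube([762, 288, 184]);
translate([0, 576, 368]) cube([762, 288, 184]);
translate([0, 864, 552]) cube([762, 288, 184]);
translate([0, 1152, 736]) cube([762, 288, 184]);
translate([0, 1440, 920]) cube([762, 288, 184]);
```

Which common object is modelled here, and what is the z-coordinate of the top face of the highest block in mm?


A staircase. The total rise is 1104 mm.

6 identical blocks, each offset up and back from the previous — a staircase. Each step is 184 mm tall and there are 6 of them, so the total rise is 6 × 184 = 1104 mm.


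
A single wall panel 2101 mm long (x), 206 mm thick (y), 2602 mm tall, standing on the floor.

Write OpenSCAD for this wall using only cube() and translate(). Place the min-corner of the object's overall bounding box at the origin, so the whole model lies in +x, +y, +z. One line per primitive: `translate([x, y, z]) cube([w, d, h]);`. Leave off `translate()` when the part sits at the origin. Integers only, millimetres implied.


cube([2101, 206, 2602]);


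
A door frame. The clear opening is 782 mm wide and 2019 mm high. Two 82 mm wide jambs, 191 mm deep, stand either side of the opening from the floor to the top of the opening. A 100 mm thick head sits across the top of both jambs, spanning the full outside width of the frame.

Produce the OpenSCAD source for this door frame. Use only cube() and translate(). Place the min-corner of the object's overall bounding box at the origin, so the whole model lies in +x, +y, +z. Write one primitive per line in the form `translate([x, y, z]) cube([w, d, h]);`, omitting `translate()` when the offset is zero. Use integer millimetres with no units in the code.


cube([82, 191, 2019]);
translate([864, 0, 0]) cube([82, 191, 2019]);
translate([0, 0, 2019]) cube([946, 191, 100]);


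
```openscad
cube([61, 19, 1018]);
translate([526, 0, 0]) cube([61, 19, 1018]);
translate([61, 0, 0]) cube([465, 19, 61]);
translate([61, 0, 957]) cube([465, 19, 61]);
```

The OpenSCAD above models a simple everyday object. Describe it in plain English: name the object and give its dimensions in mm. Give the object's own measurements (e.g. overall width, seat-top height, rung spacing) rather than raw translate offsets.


A rectangular picture frame lying in the x–z plane (depth along y). The opening is 465 mm wide (x) by 896 mm tall (z), surrounded by a border 61 mm wide on all four sides. The frame is 19 mm deep and is made of two full-height vertical stiles with two horizontal rails fitted between them.


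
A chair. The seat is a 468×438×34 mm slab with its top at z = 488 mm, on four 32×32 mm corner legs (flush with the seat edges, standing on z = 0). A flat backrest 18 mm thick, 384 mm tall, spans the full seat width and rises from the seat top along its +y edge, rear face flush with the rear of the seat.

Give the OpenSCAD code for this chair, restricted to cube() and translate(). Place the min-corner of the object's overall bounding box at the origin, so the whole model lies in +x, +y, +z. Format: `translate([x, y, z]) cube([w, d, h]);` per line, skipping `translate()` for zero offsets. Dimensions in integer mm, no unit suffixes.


translate([0, 0, 454]) cube([468, 438, 34]);
cube([32, 32, 454]);
translate([436, 0, 0]) cube([32, 32, 454]);
translate([0, 406, 0]) cube([32, 32, 454]);
translate([436, 406, 0]) cube([32, 32, 454]);
translate([0, 420, 488]) cube([468, 18, 384]);


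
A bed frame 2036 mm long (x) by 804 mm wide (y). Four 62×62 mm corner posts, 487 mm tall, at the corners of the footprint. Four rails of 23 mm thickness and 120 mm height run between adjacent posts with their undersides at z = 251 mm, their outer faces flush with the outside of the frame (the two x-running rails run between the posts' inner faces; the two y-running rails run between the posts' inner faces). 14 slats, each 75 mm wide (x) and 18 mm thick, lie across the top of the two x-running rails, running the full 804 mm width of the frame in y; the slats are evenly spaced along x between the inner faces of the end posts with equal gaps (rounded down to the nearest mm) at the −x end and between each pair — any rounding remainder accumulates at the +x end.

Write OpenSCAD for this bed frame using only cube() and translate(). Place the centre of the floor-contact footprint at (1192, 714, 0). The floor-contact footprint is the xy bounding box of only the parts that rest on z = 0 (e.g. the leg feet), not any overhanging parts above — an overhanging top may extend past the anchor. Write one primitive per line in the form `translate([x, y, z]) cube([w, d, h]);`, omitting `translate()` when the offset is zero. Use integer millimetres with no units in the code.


// slat z = rail_z + rail_h = 251 + 120 = 371
// slat gap = ⌊(1912 − 14·75) / 15⌋ = 57
translate([174, 312, 0]) cube([62, 62, 487]);
translate([174, 1054, 0]) cube([62, 62, 487]);
translate([2148, 312, 0]) cube([62, 62, 487]);
translate([2148, 1054, 0]) cube([62, 62, 487]);
translate([236, 312, 251]) cube([1912, 23, 120]);
translate([236, 1093, 251]) cube([1912, 23, 120]);
translate([174, 374, 251]) cube([23, 680, 120]);
translate([2187, 374, 251]) cube([23, 680, 120]);
translate([293, 312, 371]) cube([75, 804, 18]);
translate([425, 312, 371]) cube([75, 804, 18]);
translate([557, 312, 371]) cube([75, 804, 18]);
translate([689, 312, 371]) cube([75, 804, 18]);
translate([821, 312, 371]) cube([75, 804, 18]);
translate([953, 312, 371]) cube([75, 804, 18]);
translate([1085, 312, 371]) cube([75, 804, 18]);
translate([1217, 312, 371]) cube([75, 804, 18]);
translate([1349, 312, 371]) cube([75, 804, 18]);
translate([1481, 312, 371]) cube([75, 804, 18]);
translate([1613, 312, 371]) cube([75, 804, 18]);
translate([1745, 312, 371]) cube([75, 804, 18]);
translate([1877, 312, 371]) cube([75, 804, 18]);
translate([2009, 312, 371]) cube([75, 804, 18]);


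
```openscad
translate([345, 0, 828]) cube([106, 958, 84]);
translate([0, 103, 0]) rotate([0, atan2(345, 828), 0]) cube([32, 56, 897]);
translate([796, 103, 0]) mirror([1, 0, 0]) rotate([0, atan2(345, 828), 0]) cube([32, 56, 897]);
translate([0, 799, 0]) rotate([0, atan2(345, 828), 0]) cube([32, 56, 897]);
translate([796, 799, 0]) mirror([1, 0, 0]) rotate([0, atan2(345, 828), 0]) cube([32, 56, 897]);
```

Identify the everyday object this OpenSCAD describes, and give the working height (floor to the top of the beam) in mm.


A sawhorse. The overall height is 912 mm.

A beam across two mirrored pairs of raked legs — a sawhorse. The beam's underside is at z = 828 (matching the legs' vertical rise in atan2(345, 828)) and the beam is 84 mm tall, so its top is at 828 + 84 = 912 mm. The raked legs top out at the beam's underside, so that is the highest point.


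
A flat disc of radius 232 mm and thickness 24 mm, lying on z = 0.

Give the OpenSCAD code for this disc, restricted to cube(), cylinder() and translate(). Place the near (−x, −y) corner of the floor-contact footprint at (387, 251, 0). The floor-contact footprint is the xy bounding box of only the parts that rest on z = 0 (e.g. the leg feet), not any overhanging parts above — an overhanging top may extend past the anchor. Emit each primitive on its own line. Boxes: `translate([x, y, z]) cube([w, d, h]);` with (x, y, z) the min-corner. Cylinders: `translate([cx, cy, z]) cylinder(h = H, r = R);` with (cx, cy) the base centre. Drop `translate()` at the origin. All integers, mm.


translate([619, 483, 0]) cylinder(h = 24, r = 232);


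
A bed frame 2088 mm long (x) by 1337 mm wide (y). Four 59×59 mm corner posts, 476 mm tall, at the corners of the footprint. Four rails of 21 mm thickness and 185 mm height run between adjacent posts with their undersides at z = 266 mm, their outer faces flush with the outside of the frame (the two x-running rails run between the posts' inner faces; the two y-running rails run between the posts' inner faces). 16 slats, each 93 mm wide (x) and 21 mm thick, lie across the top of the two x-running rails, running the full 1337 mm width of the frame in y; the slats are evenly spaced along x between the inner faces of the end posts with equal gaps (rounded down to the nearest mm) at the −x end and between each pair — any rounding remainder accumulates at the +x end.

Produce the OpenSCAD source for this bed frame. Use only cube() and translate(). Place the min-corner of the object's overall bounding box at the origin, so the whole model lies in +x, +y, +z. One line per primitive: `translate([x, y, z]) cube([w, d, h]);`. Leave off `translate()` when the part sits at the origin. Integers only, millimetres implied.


cube([59, 59, 476]);
translate([0, 1278, 0]) cube([59, 59, 476]);
translate([2029, 0, 0]) cube([59, 59, 476]);
translate([2029, 1278, 0]) cube([59, 59, 476]);
translate([59, 0, 266]) cube([1970, 21, 185]);
translate([59, 1316, 266]) cube([1970, 21, 185]);
translate([0, 59, 266]) cube([21, 1219, 185]);
translate([2067, 59, 266]) cube([21, 1219, 185]);
translate([87, 0, 451]) cube([93, 1337, 21]);
translate([208, 0, 451]) cube([93, 1337, 21]);
translate([329, 0, 451]) cube([93, 1337, 21]);
translate([450, 0, 451]) cube([93, 1337, 21]);
translate([571, 0, 451]) cube([93, 1337, 21]);
translate([692, 0, 451]) cube([93, 1337, 21]);
translate([813, 0, 451]) cube([93, 1337, 21]);
translate([934, 0, 451]) cube([93, 1337, 21]);
translate([1055, 0, 451]) cube([93, 1337, 21]);
translate([1176, 0, 451]) cube([93, 1337, 21]);
translate([1297, 0, 451]) cube([93, 1337, 21]);
translate([1418, 0, 451]) cube([93, 1337, 21]);
translate([1539, 0, 451]) cube([93, 1337, 21]);
translate([1660, 0, 451]) cube([93, 1337, 21]);
translate([1781, 0, 451]) cube([93, 1337, 21]);
translate([1902, 0, 451]) cube([93, 1337, 21]);


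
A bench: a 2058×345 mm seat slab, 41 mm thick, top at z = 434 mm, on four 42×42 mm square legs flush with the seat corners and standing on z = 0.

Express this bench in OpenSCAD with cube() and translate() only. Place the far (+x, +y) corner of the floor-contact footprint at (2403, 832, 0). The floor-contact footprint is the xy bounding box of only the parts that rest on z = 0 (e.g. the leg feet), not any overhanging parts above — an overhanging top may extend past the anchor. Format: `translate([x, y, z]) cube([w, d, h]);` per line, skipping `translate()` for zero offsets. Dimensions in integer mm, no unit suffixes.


translate([345, 487, 393]) cube([2058, 345, 41]);
translate([345, 487, 0]) cube([42, 42, 393]);
translate([345, 790, 0]) cube([42, 42, 393]);
translate([2361, 487, 0]) cube([42, 42, 393]);
translate([2361, 790, 0]) cube([42, 42, 393]);


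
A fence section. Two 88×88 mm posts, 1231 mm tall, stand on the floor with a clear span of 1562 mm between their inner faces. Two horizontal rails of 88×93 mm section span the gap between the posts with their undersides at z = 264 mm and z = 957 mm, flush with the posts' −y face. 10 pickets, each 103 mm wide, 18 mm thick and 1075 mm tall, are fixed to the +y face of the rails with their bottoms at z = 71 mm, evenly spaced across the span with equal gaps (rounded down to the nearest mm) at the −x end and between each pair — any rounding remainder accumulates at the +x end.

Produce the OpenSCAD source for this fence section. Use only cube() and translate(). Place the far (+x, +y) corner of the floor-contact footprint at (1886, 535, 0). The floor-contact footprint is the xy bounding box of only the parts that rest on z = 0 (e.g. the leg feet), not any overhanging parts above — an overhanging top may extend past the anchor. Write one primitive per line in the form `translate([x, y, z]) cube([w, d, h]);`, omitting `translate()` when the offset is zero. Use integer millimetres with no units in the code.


translate([148, 447, 0]) cube([88, 88, 1231]);
translate([1798, 447, 0]) cube([88, 88, 1231]);
translate([236, 447, 264]) cube([1562, 88, 93]);
translate([236, 447, 957]) cube([1562, 88, 93]);
translate([284, 535, 71]) cube([103, 18, 1075]);
translate([435, 535, 71]) cube([103, 18, 1075]);
translate([586, 535, 71]) cube([103, 18, 1075]);
translate([737, 535, 71]) cube([103, 18, 1075]);
translate([888, 535, 71]) cube([103, 18, 1075]);
translate([1039, 535, 71]) cube([103, 18, 1075]);
translate([1190, 535, 71]) cube([103, 18, 1075]);
translate([1341, 535, 71]) cube([103, 18, 1075]);
translate([1492, 535, 71]) cube([103, 18, 1075]);
translate([1643, 535, 71]) cube([103, 18, 1075]);


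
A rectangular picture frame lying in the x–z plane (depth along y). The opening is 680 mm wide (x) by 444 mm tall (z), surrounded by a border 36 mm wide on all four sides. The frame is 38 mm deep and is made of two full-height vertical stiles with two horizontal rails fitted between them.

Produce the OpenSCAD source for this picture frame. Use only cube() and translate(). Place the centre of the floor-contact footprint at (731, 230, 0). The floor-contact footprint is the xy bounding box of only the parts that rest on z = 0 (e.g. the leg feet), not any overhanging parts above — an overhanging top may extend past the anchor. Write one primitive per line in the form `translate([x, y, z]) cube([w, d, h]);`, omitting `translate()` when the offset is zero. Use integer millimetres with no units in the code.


translate([355, 211, 0]) cube([36, 38, 516]);
translate([1071, 211, 0]) cube([36, 38, 516]);
translate([391, 211, 0]) cube([680, 38, 36]);
translate([391, 211, 480]) cube([680, 38, 36]);


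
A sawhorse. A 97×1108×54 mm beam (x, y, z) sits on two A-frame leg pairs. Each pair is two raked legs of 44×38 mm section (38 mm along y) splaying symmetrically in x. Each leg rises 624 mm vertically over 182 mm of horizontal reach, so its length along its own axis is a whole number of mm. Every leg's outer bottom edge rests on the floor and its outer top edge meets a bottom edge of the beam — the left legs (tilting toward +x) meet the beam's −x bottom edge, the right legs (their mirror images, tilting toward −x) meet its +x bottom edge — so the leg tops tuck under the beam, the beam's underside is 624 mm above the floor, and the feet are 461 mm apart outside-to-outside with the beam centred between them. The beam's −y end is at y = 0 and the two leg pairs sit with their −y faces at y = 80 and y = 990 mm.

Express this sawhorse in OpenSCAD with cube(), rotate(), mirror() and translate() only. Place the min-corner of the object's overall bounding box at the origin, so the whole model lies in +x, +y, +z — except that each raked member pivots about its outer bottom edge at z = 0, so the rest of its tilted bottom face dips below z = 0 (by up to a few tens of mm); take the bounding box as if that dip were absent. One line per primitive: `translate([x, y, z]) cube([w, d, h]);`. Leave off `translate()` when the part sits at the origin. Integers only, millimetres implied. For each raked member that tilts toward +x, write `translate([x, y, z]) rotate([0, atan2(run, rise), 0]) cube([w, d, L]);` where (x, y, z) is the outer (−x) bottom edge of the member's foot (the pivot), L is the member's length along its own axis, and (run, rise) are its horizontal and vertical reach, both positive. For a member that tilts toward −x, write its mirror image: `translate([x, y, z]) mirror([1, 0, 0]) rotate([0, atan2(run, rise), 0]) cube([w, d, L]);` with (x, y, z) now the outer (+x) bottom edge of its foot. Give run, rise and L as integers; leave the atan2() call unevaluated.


translate([182, 0, 624]) cube([97, 1108, 54]);
translate([0, 80, 0]) rotate([0, atan2(182, 624), 0]) cube([44, 38, 650]);
translate([461, 80, 0]) mirror([1, 0, 0]) rotate([0, atan2(182, 624), 0]) cube([44, 38, 650]);
translate([0, 990, 0]) rotate([0, atan2(182, 624), 0]) cube([44, 38, 650]);
translate([461, 990, 0]) mirror([1, 0, 0]) rotate([0, atan2(182, 624), 0]) cube([44, 38, 650]);


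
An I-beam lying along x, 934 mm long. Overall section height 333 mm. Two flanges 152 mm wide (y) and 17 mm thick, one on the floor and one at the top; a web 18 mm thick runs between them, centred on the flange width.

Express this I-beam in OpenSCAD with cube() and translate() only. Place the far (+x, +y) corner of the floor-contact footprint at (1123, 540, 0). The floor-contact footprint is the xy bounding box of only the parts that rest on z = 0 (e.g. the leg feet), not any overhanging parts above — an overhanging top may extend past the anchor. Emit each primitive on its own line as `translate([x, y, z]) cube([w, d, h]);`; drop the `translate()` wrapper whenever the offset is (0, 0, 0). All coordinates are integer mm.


translate([189, 388, 0]) cube([934, 152, 17]);
translate([189, 455, 17]) cube([934, 18, 299]);
translate([189, 388, 316]) cube([934, 152, 17]);


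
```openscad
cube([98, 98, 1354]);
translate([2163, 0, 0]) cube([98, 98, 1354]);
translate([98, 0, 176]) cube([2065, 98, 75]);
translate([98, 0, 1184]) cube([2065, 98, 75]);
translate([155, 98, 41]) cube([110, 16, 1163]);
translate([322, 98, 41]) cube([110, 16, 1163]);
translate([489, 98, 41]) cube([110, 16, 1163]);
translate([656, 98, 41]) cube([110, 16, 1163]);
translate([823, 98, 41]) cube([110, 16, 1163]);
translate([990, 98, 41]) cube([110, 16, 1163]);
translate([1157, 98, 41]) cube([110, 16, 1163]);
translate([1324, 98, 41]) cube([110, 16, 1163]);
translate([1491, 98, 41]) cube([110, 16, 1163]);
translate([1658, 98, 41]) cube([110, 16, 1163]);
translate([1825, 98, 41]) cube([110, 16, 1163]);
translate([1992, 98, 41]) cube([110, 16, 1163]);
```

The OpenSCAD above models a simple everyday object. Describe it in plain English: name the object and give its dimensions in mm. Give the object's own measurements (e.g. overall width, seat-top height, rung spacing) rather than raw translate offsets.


A fence section. Two 98×98 mm posts, 1354 mm tall, stand on the floor with a clear span of 2065 mm between their inner faces. Two horizontal rails of 98×75 mm section span the gap between the posts with their undersides at z = 176 mm and z = 1184 mm, flush with the posts' −y face. 12 pickets, each 110 mm wide, 16 mm thick and 1163 mm tall, are fixed to the +y face of the rails with their bottoms at z = 41 mm, spaced across the span with a 57 mm gap after the −x post and between neighbouring pickets, with 61 mm left before the +x post.
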